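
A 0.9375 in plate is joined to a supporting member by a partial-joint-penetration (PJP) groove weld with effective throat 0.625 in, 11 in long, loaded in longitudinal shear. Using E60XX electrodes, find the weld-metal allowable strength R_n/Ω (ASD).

R_n/Ω ≈ 124 kip

E60XX → F_EXX = 60 ksi.
Effective throat (given) t_e = 0.625 in.
A_we = 0.625 × 11 = 6.875 in².
F_nw = 0.6 F_EXX = 36 ksi.
R_n/Ω = (36 × 6.875) / 2.0 = 123.8 kip.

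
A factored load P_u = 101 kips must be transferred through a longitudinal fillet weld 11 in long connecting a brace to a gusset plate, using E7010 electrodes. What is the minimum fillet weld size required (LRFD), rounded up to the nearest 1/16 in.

w = 7/16 in

E70XX → F_EXX = 70 ksi.
Total weld length L = 11 in.
Required throat t_e = P_u / (φ × 0.6 F_EXX × L) = 101 / (0.75 × 0.6 × 70 × 11) = 0.2915 in.
Required leg w = t_e / 0.707 = 0.4123 in → use 7/16 in.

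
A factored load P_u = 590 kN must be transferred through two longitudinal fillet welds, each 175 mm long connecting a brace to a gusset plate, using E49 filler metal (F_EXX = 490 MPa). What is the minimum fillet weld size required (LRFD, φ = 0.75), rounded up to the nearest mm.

Total weld length L = 350 mm.
Required throat t_e = P_u / (φ × 0.6 F_EXX × L) = 590 / (0.75 × 0.6 × 490 × 350 × 10⁻³) = 7.645 mm.
Required leg w = t_e / 0.707 = 10.81 mm → use 11 mm.

w = 11 mm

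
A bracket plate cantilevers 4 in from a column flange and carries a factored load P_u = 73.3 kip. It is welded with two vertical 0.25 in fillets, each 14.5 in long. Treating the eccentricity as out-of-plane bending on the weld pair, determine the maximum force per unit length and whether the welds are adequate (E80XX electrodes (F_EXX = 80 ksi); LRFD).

f_max ≈ 4.89 kip/in; adequate

L_w = 2 × 14.5 = 29 in; section modulus (unit throat) S = 2 × L²/6 = 70.08 in².
Direct shear f_v = P/L_w = 73.3/29 = 2.528 kip/in.
Moment M = P × e = 73.3 × 4 = 293.2 kip·in; bending f_b = M/S = 4.184 kip/in.
f_max = √(f_v² + f_b²) = √(2.528² + 4.184²) = 4.888 kip/in.
φr_n = 0.75 × 0.6 × 80 × (0.707 × 0.25) = 6.363 kip/in → adequate.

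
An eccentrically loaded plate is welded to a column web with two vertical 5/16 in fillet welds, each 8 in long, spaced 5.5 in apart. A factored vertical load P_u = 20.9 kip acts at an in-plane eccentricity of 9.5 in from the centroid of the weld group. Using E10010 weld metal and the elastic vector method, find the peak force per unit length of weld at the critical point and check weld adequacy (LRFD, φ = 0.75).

E100XX → F_EXX = 100 ksi.
Total weld length L_w = 16 in. Treat welds as unit-width lines.
Polar moment about centroid: J = 2[d³/12 + d(b/2)²] = 2[8³/12 + 8×2.75²] = 206.3 in³.
Direct shear f_v = P/L_w = 20.9 / 16 = 1.306 kip/in (vertical).
Torsion M = P·e = 20.9 × 9.5 = 198.55 kip·in.
Critical point at (x, y) = (2.75, 4) from centroid. f_tx = M·y/J = 3.849 kip/in; f_ty = M·x/J = 2.646 kip/in.
Resultant f_max = √[f_tx² + (f_v + f_ty)²] = √[3.849² + (1.306 + 2.646)²] = 5.517 kip/in.
Capacity per unit length: φr_n = 0.75 × 0.6 × 100 × (0.707 × 0.3125) = 9.942 kip/in.
5.517 ≤ 9.942 → adequate.

f_max ≈ 5.52 kip/in; adequate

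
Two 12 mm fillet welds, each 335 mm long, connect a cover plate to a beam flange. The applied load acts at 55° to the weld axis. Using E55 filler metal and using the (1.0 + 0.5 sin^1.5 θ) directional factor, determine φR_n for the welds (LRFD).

E55XX → F_EXX = 550 MPa.
t_e = 0.707 × 12 = 8.484 mm; A_we = 8.484 × 670 = 5684 mm².
Directional factor: 1.0 + 0.5 sin^1.5(55°) = 1.371.
F_nw = 0.6 × 550 × 1.371 = 452.3 MPa.
φR_n = 0.75 × 452.3 × 5684 × 10⁻³ = 1928 kN.

φR_n ≈ 1930 kN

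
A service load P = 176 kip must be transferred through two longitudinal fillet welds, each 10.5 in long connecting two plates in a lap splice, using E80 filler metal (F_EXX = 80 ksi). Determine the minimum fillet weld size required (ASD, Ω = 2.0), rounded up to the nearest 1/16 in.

Total weld length L = 21 in.
Required throat t_e = P × Ω / (0.6 F_EXX × L) = 176 × 2.0 / (0.6 × 80 × 21) = 0.3492 in.
Required leg w = t_e / 0.707 = 0.4939 in → use 1/2 in.

w = 1/2 in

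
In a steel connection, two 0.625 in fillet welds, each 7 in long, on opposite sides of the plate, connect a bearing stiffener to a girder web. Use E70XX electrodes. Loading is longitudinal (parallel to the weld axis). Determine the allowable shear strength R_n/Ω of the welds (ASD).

R_n/Ω ≈ 130 kip

E70XX → F_EXX = 70 ksi.
Effective throat t_e = 0.707 × 0.625 = 0.4419 in.
Total length L = 14 in; A_we = 0.4419 × 14 = 6.186 in².
F_nw = 0.6 F_EXX = 0.6 × 70 = 42 ksi.
R_n = 42 × 6.186 = 259.8 kip; R_n/Ω = 259.8/2.0 = 129.9 kip.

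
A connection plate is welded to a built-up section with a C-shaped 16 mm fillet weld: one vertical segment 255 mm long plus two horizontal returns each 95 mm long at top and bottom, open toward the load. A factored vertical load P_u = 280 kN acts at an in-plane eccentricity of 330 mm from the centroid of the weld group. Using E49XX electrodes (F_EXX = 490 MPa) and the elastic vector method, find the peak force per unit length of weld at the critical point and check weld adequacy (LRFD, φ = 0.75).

Total weld length L_w = 445 mm. Treat welds as unit-width lines.
Centroid: x̄ = 2×95×47.5 / 445 = 20.28 mm from the vertical weld.
Polar moment about centroid: J = I_x + I_y = [255³/12 + 2×95×127.5²] + [255×20.28² + 2(95³/12 + 95×27.22²)] = 4859000 mm³.
Direct shear f_v = P/L_w = 280×10³ / 445 = 629.2 N/mm (vertical).
Torsion M = P·e = 280×10³ × 330 = 92400000 N·mm.
Critical point at (x, y) = (74.72, 127.5) from centroid. f_tx = M·y/J = 2425 N/mm; f_ty = M·x/J = 1421 N/mm.
Resultant f_max = √[f_tx² + (f_v + f_ty)²] = √[2425² + (629.2 + 1421)²] = 3175 N/mm.
Capacity per unit length: φr_n = 0.75 × 0.6 × 490 × (0.707 × 16) = 2494 N/mm.
3175 > 2494 → NOT adequate.

f_max ≈ 3180 N/mm; NOT adequate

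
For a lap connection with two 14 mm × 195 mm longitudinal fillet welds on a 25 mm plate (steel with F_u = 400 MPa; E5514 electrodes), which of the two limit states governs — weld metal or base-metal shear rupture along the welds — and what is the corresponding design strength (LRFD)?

φR_n ≈ 955 kN (weld metal governs)

E55XX → F_EXX = 550 MPa.
t_e = 0.707 × 14 = 9.898 mm; L = 390 mm.
Weld metal: φR_n = 0.75 × 0.6 × 550 × 9.898 × 390 × 10⁻³ = 955.4 kN.
Base metal (shear rupture): φR_n = 0.75 × 0.6 × 400 × 25 × 390 × 10⁻³ = 1755 kN.
Governing: weld metal.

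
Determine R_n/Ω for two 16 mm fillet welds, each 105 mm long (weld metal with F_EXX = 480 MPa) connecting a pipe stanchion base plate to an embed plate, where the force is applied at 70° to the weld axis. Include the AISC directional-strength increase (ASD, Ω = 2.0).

R_n/Ω ≈ 498 kN

t_e = 0.707 × 16 = 11.31 mm; A_we = 11.31 × 210 = 2376 mm².
Directional factor: 1.0 + 0.5 sin^1.5(70°) = 1.455.
F_nw = 0.6 × 480 × 1.455 = 419.2 MPa.
R_n/Ω = (419.2 × 2376) / 2.0 × 10⁻³ = 497.9 kN.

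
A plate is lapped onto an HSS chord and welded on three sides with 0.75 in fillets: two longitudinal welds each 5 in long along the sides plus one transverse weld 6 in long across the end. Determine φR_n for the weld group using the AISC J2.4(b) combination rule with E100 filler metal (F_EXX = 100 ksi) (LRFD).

φR_n ≈ 418 kips

t_e = 0.707 × 0.75 = 0.5302 in.
R_nwl = 0.6 × 100 × 0.5302 × 10 = 318.2 kips (longitudinal, 2 welds).
R_nwt = 0.6 × 100 × 0.5302 × 6 = 190.9 kips (transverse, base value).
(i) R_nwl + R_nwt = 509 kips; (ii) 0.85 R_nwl + 1.5 R_nwt = 556.8 kips.
R_n = max = 556.8 kips [governs: (ii)]; φR_n = 417.6 kips.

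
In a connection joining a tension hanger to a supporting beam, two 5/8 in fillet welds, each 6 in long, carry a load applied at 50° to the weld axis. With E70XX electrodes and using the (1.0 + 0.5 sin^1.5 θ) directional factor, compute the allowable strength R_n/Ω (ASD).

R_n/Ω ≈ 149 kip

E70XX → F_EXX = 70 ksi.
t_e = 0.707 × 0.625 = 0.4419 in; A_we = 0.4419 × 12 = 5.302 in².
Directional factor: 1.0 + 0.5 sin^1.5(50°) = 1.335.
F_nw = 0.6 × 70 × 1.335 = 56.08 ksi.
R_n/Ω = (56.08 × 5.302) / 2.0 = 148.7 kip.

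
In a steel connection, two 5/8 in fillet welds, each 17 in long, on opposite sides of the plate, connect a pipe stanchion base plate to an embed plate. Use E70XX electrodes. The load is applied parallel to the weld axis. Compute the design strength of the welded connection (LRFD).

φR_n ≈ 473 kip

E70XX → F_EXX = 70 ksi.
Effective throat t_e = 0.707 × 0.625 = 0.4419 in.
Total length L = 34 in; A_we = 0.4419 × 34 = 15.02 in².
F_nw = 0.6 F_EXX = 0.6 × 70 = 42 ksi.
φR_n = 0.75 × 42 × 15.02 = 473.2 kip.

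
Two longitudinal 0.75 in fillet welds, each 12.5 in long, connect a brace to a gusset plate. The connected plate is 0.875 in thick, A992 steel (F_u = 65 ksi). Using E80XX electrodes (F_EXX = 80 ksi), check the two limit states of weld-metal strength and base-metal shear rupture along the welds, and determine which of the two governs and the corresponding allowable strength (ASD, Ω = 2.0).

R_n/Ω ≈ 318 kip (weld metal governs)

t_e = 0.707 × 0.75 = 0.5302 in; L = 25 in.
Weld metal: R_n/Ω = (1/2.0) × 0.6 × 80 × 0.5302 × 25 = 318.1 kip.
Base metal (shear rupture): R_n/Ω = (1/2.0) × 0.6 × 65 × 0.875 × 25 = 426.6 kip.
Governing: weld metal.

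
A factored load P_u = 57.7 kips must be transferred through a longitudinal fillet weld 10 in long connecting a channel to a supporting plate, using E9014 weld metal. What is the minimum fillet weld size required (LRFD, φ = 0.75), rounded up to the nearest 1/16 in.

w = 1/4 in

E90XX → F_EXX = 90 ksi.
Total weld length L = 10 in.
Required throat t_e = P_u / (φ × 0.6 F_EXX × L) = 57.7 / (0.75 × 0.6 × 90 × 10) = 0.1425 in.
Required leg w = t_e / 0.707 = 0.2015 in → use 1/4 in.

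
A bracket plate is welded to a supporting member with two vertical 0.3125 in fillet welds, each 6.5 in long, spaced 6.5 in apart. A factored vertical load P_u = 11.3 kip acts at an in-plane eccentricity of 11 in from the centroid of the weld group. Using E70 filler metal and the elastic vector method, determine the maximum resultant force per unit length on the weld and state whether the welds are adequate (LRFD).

f_max ≈ 3.79 kip/in; adequate

E70XX → F_EXX = 70 ksi.
Total weld length L_w = 13 in. Treat welds as unit-width lines.
Polar moment about centroid: J = 2[d³/12 + d(b/2)²] = 2[6.5³/12 + 6.5×3.25²] = 183.1 in³.
Direct shear f_v = P/L_w = 11.3 / 13 = 0.8692 kip/in (vertical).
Torsion M = P·e = 11.3 × 11 = 124.3 kip·in.
Critical point at (x, y) = (3.25, 3.25) from centroid. f_tx = M·y/J = 2.207 kip/in; f_ty = M·x/J = 2.207 kip/in.
Resultant f_max = √[f_tx² + (f_v + f_ty)²] = √[2.207² + (0.8692 + 2.207)²] = 3.785 kip/in.
Capacity per unit length: φr_n = 0.75 × 0.6 × 70 × (0.707 × 0.3125) = 6.96 kip/in.
3.785 ≤ 6.96 → adequate.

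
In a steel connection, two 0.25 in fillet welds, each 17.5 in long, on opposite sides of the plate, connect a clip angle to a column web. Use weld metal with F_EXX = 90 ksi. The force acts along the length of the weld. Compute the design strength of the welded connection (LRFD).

Effective throat t_e = 0.707 × 0.25 = 0.1767 in.
Total length L = 35 in; A_we = 0.1767 × 35 = 6.186 in².
F_nw = 0.6 F_EXX = 0.6 × 90 = 54 ksi.
φR_n = 0.75 × 54 × 6.186 = 250.5 kip.

φR_n ≈ 251 kip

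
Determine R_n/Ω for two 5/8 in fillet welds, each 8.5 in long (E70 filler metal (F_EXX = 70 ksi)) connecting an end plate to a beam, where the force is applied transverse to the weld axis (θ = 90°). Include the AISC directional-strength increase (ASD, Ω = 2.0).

t_e = 0.707 × 0.625 = 0.4419 in; A_we = 0.4419 × 17 = 7.512 in².
Directional factor: 1.0 + 0.5 sin^1.5(90°) = 1.5.
F_nw = 0.6 × 70 × 1.5 = 63 ksi.
R_n/Ω = (63 × 7.512) / 2.0 = 236.6 kip.

R_n/Ω ≈ 237 kip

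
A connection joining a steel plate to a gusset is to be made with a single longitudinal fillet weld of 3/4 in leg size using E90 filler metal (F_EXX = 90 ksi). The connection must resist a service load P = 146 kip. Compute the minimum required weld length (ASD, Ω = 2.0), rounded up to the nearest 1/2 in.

L = 10.5 in

Throat t_e = 0.707 × 0.75 = 0.5302 in.
r_n/Ω = (0.6 × 90 × 0.5302) / 2.0 = 14.32 kip/in.
L_req = P / (r_n/Ω) = 146 / 14.32 = 10.2 in total.
Round up → use L = 10.5 in.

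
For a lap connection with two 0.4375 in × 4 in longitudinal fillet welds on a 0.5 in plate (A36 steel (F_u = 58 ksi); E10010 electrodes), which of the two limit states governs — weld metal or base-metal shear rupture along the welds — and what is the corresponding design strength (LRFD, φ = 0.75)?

E100XX → F_EXX = 100 ksi.
t_e = 0.707 × 0.4375 = 0.3093 in; L = 8 in.
Weld metal: φR_n = 0.75 × 0.6 × 100 × 0.3093 × 8 = 111.4 kip.
Base metal (shear rupture): φR_n = 0.75 × 0.6 × 58 × 0.5 × 8 = 104.4 kip.
Governing: base-metal shear rupture.

φR_n ≈ 104 kip (base-metal shear rupture governs)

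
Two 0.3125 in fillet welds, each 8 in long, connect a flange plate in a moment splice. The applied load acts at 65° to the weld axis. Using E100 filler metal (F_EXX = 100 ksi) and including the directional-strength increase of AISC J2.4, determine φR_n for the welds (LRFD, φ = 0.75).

φR_n ≈ 228 kip

t_e = 0.707 × 0.3125 = 0.2209 in; A_we = 0.2209 × 16 = 3.535 in².
Directional factor: 1.0 + 0.5 sin^1.5(65°) = 1.431.
F_nw = 0.6 × 100 × 1.431 = 85.88 ksi.
φR_n = 0.75 × 85.88 × 3.535 = 227.7 kip.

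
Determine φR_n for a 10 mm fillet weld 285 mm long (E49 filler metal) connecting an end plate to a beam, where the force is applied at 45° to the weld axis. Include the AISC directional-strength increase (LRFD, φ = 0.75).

φR_n ≈ 576 kN

E49XX → F_EXX = 490 MPa.
t_e = 0.707 × 10 = 7.07 mm; A_we = 7.07 × 285 = 2015 mm².
Directional factor: 1.0 + 0.5 sin^1.5(45°) = 1.297.
F_nw = 0.6 × 490 × 1.297 = 381.4 MPa.
φR_n = 0.75 × 381.4 × 2015 × 10⁻³ = 576.4 kN.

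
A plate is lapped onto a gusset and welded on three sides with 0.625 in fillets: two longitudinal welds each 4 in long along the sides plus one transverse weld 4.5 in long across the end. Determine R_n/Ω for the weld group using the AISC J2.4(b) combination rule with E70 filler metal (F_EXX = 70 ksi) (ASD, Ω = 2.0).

R_n/Ω ≈ 126 kip

t_e = 0.707 × 0.625 = 0.4419 in.
R_nwl = 0.6 × 70 × 0.4419 × 8 = 148.5 kip (longitudinal, 2 welds).
R_nwt = 0.6 × 70 × 0.4419 × 4.5 = 83.51 kip (transverse, base value).
(i) R_nwl + R_nwt = 232 kip; (ii) 0.85 R_nwl + 1.5 R_nwt = 251.5 kip.
R_n = max = 251.5 kip [governs: (ii)]; R_n/Ω = 125.7 kip.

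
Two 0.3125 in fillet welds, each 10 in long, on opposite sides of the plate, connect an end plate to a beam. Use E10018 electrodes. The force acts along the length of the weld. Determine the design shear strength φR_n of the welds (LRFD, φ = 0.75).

E100XX → F_EXX = 100 ksi.
Effective throat t_e = 0.707 × 0.3125 = 0.2209 in.
Total length L = 20 in; A_we = 0.2209 × 20 = 4.419 in².
F_nw = 0.6 F_EXX = 0.6 × 100 = 60 ksi.
φR_n = 0.75 × 60 × 4.419 = 198.8 kips.

φR_n ≈ 199 kips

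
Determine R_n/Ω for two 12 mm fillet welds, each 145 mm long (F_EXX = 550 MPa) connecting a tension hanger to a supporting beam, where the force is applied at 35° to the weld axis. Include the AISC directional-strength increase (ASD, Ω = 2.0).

t_e = 0.707 × 12 = 8.484 mm; A_we = 8.484 × 290 = 2460 mm².
Directional factor: 1.0 + 0.5 sin^1.5(35°) = 1.217.
F_nw = 0.6 × 550 × 1.217 = 401.7 MPa.
R_n/Ω = (401.7 × 2460) / 2.0 × 10⁻³ = 494.1 kN.

R_n/Ω ≈ 494 kN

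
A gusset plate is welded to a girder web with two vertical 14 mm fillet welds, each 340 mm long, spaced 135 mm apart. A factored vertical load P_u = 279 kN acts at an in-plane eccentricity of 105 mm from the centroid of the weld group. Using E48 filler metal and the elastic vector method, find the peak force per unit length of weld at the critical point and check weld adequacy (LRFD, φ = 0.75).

E48XX → F_EXX = 480 MPa.
Total weld length L_w = 680 mm. Treat welds as unit-width lines.
Polar moment about centroid: J = 2[d³/12 + d(b/2)²] = 2[340³/12 + 340×67.5²] = 9649000 mm³.
Direct shear f_v = P/L_w = 279×10³ / 680 = 410.3 N/mm (vertical).
Torsion M = P·e = 279×10³ × 105 = 29295000 N·mm.
Critical point at (x, y) = (67.5, 170) from centroid. f_tx = M·y/J = 516.1 N/mm; f_ty = M·x/J = 204.9 N/mm.
Resultant f_max = √[f_tx² + (f_v + f_ty)²] = √[516.1² + (410.3 + 204.9)²] = 803.1 N/mm.
Capacity per unit length: φr_n = 0.75 × 0.6 × 480 × (0.707 × 14) = 2138 N/mm.
803.1 ≤ 2138 → adequate.

f_max ≈ 803 N/mm; adequate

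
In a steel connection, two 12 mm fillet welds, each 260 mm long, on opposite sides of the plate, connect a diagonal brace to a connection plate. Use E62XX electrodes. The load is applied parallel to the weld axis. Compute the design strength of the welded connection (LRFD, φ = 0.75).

E62XX → F_EXX = 620 MPa.
Effective throat t_e = 0.707 × 12 = 8.484 mm.
Total length L = 520 mm; A_we = 8.484 × 520 = 4412 mm².
F_nw = 0.6 F_EXX = 0.6 × 620 = 372 MPa.
φR_n = 0.75 × 372 × 4412 × 10⁻³ = 1231 kN.

φR_n ≈ 1230 kN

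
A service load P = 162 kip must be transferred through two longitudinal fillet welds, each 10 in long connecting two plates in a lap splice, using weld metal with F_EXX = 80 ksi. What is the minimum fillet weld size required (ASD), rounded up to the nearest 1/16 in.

w = 1/2 in

Total weld length L = 20 in.
Required throat t_e = P × Ω / (0.6 F_EXX × L) = 162 × 2.0 / (0.6 × 80 × 20) = 0.3375 in.
Required leg w = t_e / 0.707 = 0.4774 in → use 1/2 in.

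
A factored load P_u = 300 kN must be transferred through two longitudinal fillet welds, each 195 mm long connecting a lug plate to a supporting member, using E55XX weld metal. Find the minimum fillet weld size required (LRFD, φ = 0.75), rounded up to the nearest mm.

w = 5 mm

E55XX → F_EXX = 550 MPa.
Total weld length L = 390 mm.
Required throat t_e = P_u / (φ × 0.6 F_EXX × L) = 300 / (0.75 × 0.6 × 550 × 390 × 10⁻³) = 3.108 mm.
Required leg w = t_e / 0.707 = 4.396 mm → use 5 mm.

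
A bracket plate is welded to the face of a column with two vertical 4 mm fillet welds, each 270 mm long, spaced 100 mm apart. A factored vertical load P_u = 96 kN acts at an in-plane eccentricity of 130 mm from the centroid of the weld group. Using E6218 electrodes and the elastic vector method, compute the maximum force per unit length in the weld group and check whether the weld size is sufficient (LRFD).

f_max ≈ 480 N/mm; adequate

E62XX → F_EXX = 620 MPa.
Total weld length L_w = 540 mm. Treat welds as unit-width lines.
Polar moment about centroid: J = 2[d³/12 + d(b/2)²] = 2[270³/12 + 270×50²] = 4630000 mm³.
Direct shear f_v = P/L_w = 96×10³ / 540 = 177.8 N/mm (vertical).
Torsion M = P·e = 96×10³ × 130 = 12480000 N·mm.
Critical point at (x, y) = (50, 135) from centroid. f_tx = M·y/J = 363.8 N/mm; f_ty = M·x/J = 134.8 N/mm.
Resultant f_max = √[f_tx² + (f_v + f_ty)²] = √[363.8² + (177.8 + 134.8)²] = 479.7 N/mm.
Capacity per unit length: φr_n = 0.75 × 0.6 × 620 × (0.707 × 4) = 789 N/mm.
479.7 ≤ 789 → adequate.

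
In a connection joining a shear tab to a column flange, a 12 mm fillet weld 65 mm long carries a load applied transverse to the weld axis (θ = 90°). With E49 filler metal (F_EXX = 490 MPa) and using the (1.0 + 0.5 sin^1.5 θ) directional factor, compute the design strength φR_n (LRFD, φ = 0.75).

t_e = 0.707 × 12 = 8.484 mm; A_we = 8.484 × 65 = 551.5 mm².
Directional factor: 1.0 + 0.5 sin^1.5(90°) = 1.5.
F_nw = 0.6 × 490 × 1.5 = 441 MPa.
φR_n = 0.75 × 441 × 551.5 × 10⁻³ = 182.4 kN.

φR_n ≈ 182 kN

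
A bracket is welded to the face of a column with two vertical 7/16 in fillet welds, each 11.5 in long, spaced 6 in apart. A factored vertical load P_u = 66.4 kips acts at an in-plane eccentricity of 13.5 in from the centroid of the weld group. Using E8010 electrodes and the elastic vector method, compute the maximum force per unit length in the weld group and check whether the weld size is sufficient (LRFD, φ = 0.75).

E80XX → F_EXX = 80 ksi.
Total weld length L_w = 23 in. Treat welds as unit-width lines.
Polar moment about centroid: J = 2[d³/12 + d(b/2)²] = 2[11.5³/12 + 11.5×3²] = 460.5 in³.
Direct shear f_v = P/L_w = 66.4 / 23 = 2.887 kip/in (vertical).
Torsion M = P·e = 66.4 × 13.5 = 896.4 kip·in.
Critical point at (x, y) = (3, 5.75) from centroid. f_tx = M·y/J = 11.19 kip/in; f_ty = M·x/J = 5.84 kip/in.
Resultant f_max = √[f_tx² + (f_v + f_ty)²] = √[11.19² + (2.887 + 5.84)²] = 14.19 kip/in.
Capacity per unit length: φr_n = 0.75 × 0.6 × 80 × (0.707 × 0.4375) = 11.14 kip/in.
14.19 > 11.14 → NOT adequate.

f_max ≈ 14.2 kip/in; NOT adequate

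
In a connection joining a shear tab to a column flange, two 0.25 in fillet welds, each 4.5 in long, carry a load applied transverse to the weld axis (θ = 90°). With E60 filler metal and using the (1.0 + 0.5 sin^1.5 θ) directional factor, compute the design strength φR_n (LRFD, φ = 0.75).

φR_n ≈ 64.4 kip

E60XX → F_EXX = 60 ksi.
t_e = 0.707 × 0.25 = 0.1767 in; A_we = 0.1767 × 9 = 1.591 in².
Directional factor: 1.0 + 0.5 sin^1.5(90°) = 1.5.
F_nw = 0.6 × 60 × 1.5 = 54 ksi.
φR_n = 0.75 × 54 × 1.591 = 64.43 kip.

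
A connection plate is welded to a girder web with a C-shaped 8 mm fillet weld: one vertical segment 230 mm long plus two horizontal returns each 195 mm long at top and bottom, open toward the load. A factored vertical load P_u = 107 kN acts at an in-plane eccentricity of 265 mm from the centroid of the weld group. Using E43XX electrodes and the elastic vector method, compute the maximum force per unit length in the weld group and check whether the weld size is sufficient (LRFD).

f_max ≈ 709 N/mm; adequate

E43XX → F_EXX = 430 MPa.
Total weld length L_w = 620 mm. Treat welds as unit-width lines.
Centroid: x̄ = 2×195×97.5 / 620 = 61.33 mm from the vertical weld.
Polar moment about centroid: J = I_x + I_y = [230³/12 + 2×195×115²] + [230×61.33² + 2(195³/12 + 195×36.17²)] = 8783000 mm³.
Direct shear f_v = P/L_w = 107×10³ / 620 = 172.6 N/mm (vertical).
Torsion M = P·e = 107×10³ × 265 = 28355000 N·mm.
Critical point at (x, y) = (133.7, 115) from centroid. f_tx = M·y/J = 371.3 N/mm; f_ty = M·x/J = 431.5 N/mm.
Resultant f_max = √[f_tx² + (f_v + f_ty)²] = √[371.3² + (172.6 + 431.5)²] = 709.1 N/mm.
Capacity per unit length: φr_n = 0.75 × 0.6 × 430 × (0.707 × 8) = 1094 N/mm.
709.1 ≤ 1094 → adequate.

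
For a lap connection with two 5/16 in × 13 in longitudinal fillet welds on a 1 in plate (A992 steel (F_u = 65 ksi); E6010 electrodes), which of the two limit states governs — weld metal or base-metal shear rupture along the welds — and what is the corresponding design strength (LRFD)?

φR_n ≈ 155 kips (weld metal governs)

E60XX → F_EXX = 60 ksi.
t_e = 0.707 × 0.3125 = 0.2209 in; L = 26 in.
Weld metal: φR_n = 0.75 × 0.6 × 60 × 0.2209 × 26 = 155.1 kips.
Base metal (shear rupture): φR_n = 0.75 × 0.6 × 65 × 1 × 26 = 760.5 kips.
Governing: weld metal.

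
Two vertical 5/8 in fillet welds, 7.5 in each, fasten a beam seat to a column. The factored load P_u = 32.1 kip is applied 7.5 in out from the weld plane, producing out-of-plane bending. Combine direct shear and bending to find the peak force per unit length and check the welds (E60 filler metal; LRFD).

E60XX → F_EXX = 60 ksi.
L_w = 2 × 7.5 = 15 in; section modulus (unit throat) S = 2 × L²/6 = 18.75 in².
Direct shear f_v = P/L_w = 32.1/15 = 2.14 kip/in.
Moment M = P × e = 32.1 × 7.5 = 240.75 kip·in; bending f_b = M/S = 12.84 kip/in.
f_max = √(f_v² + f_b²) = √(2.14² + 12.84²) = 13.02 kip/in.
φr_n = 0.75 × 0.6 × 60 × (0.707 × 0.625) = 11.93 kip/in → NOT adequate.

f_max ≈ 13 kip/in; NOT adequate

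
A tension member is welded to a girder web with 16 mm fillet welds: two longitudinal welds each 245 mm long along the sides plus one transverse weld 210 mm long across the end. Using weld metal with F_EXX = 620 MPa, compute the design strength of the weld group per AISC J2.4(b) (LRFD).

φR_n ≈ 2310 kN

t_e = 0.707 × 16 = 11.31 mm.
R_nwl = 0.6 × 620 × 11.31 × 490 × 10⁻³ = 2062 kN (longitudinal, 2 welds).
R_nwt = 0.6 × 620 × 11.31 × 210 × 10⁻³ = 883.7 kN (transverse, base value).
(i) R_nwl + R_nwt = 2946 kN; (ii) 0.85 R_nwl + 1.5 R_nwt = 3078 kN.
R_n = max = 3078 kN [governs: (ii)]; φR_n = 2309 kN.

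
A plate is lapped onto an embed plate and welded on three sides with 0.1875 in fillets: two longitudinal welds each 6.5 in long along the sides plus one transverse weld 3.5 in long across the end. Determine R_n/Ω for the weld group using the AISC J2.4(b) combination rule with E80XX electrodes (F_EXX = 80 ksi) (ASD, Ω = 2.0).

R_n/Ω ≈ 52.5 kips

t_e = 0.707 × 0.1875 = 0.1326 in.
R_nwl = 0.6 × 80 × 0.1326 × 13 = 82.72 kips (longitudinal, 2 welds).
R_nwt = 0.6 × 80 × 0.1326 × 3.5 = 22.27 kips (transverse, base value).
(i) R_nwl + R_nwt = 105 kips; (ii) 0.85 R_nwl + 1.5 R_nwt = 103.7 kips.
R_n = max = 105 kips [governs: (i)]; R_n/Ω = 52.49 kips.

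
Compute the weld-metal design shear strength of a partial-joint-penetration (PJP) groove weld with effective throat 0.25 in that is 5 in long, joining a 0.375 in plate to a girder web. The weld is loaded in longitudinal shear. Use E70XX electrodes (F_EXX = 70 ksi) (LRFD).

φR_n ≈ 39.4 kips

Effective throat (given) t_e = 0.25 in.
A_we = 0.25 × 5 = 1.25 in².
F_nw = 0.6 F_EXX = 42 ksi.
φR_n = 0.75 × 42 × 1.25 = 39.38 kips.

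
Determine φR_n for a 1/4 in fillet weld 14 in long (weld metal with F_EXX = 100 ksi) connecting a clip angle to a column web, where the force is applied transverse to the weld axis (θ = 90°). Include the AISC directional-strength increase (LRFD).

φR_n ≈ 167 kip

t_e = 0.707 × 0.25 = 0.1767 in; A_we = 0.1767 × 14 = 2.474 in².
Directional factor: 1.0 + 0.5 sin^1.5(90°) = 1.5.
F_nw = 0.6 × 100 × 1.5 = 90 ksi.
φR_n = 0.75 × 90 × 2.474 = 167 kip.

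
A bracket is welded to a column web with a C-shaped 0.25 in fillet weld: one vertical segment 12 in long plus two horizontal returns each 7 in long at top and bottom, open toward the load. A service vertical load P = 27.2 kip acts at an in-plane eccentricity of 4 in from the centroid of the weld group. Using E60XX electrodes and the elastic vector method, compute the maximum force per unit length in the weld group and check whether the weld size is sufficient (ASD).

E60XX → F_EXX = 60 ksi.
Total weld length L_w = 26 in. Treat welds as unit-width lines.
Centroid: x̄ = 2×7×3.5 / 26 = 1.885 in from the vertical weld.
Polar moment about centroid: J = I_x + I_y = [12³/12 + 2×7×6²] + [12×1.885² + 2(7³/12 + 7×1.615²)] = 784.3 in³.
Direct shear f_v = P/L_w = 27.2 / 26 = 1.046 kip/in (vertical).
Torsion M = P·e = 27.2 × 4 = 108.8 kip·in.
Critical point at (x, y) = (5.115, 6) from centroid. f_tx = M·y/J = 0.8323 kip/in; f_ty = M·x/J = 0.7096 kip/in.
Resultant f_max = √[f_tx² + (f_v + f_ty)²] = √[0.8323² + (1.046 + 0.7096)²] = 1.943 kip/in.
Capacity per unit length: r_n/Ω = (1/2.0) × 0.6 × 60 × (0.707 × 0.25) = 3.181 kip/in.
1.943 ≤ 3.181 → adequate.

f_max ≈ 1.94 kip/in; adequate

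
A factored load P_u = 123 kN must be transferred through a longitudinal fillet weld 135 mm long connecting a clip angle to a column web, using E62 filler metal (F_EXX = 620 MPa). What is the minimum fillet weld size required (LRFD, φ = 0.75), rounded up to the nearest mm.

Total weld length L = 135 mm.
Required throat t_e = P_u / (φ × 0.6 F_EXX × L) = 123 / (0.75 × 0.6 × 620 × 135 × 10⁻³) = 3.266 mm.
Required leg w = t_e / 0.707 = 4.619 mm → use 5 mm.

w = 5 mm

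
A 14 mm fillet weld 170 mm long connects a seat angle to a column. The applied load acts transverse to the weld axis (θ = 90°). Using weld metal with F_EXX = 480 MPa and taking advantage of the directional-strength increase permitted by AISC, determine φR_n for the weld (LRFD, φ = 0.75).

φR_n ≈ 545 kN

t_e = 0.707 × 14 = 9.898 mm; A_we = 9.898 × 170 = 1683 mm².
Directional factor: 1.0 + 0.5 sin^1.5(90°) = 1.5.
F_nw = 0.6 × 480 × 1.5 = 432 MPa.
φR_n = 0.75 × 432 × 1683 × 10⁻³ = 545.2 kN.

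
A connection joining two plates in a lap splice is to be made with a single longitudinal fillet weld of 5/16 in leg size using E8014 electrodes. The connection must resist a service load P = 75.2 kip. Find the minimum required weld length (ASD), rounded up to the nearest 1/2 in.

L = 14.5 in

E80XX → F_EXX = 80 ksi.
Throat t_e = 0.707 × 0.3125 = 0.2209 in.
r_n/Ω = (0.6 × 80 × 0.2209) / 2.0 = 5.302 kip/in.
L_req = P / (r_n/Ω) = 75.2 / 5.302 = 14.18 in total.
Round up → use L = 14.5 in.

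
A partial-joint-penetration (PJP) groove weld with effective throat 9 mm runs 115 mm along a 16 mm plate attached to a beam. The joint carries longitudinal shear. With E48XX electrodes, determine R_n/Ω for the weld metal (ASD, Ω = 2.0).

R_n/Ω ≈ 149 kN

E48XX → F_EXX = 480 MPa.
Effective throat (given) t_e = 9 mm.
A_we = 9 × 115 = 1035 mm².
F_nw = 0.6 F_EXX = 288 MPa.
R_n/Ω = (288 × 1035) / 2.0 × 10⁻³ = 149 kN.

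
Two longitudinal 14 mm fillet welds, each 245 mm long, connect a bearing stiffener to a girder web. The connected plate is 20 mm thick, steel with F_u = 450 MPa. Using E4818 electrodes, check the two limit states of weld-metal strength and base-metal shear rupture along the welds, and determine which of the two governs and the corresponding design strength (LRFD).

φR_n ≈ 1050 kN (weld metal governs)

E48XX → F_EXX = 480 MPa.
t_e = 0.707 × 14 = 9.898 mm; L = 490 mm.
Weld metal: φR_n = 0.75 × 0.6 × 480 × 9.898 × 490 × 10⁻³ = 1048 kN.
Base metal (shear rupture): φR_n = 0.75 × 0.6 × 450 × 20 × 490 × 10⁻³ = 1984 kN.
Governing: weld metal.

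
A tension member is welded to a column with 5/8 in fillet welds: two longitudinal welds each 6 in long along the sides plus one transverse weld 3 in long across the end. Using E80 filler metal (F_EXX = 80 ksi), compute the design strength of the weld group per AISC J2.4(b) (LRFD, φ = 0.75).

φR_n ≈ 239 kip

t_e = 0.707 × 0.625 = 0.4419 in.
R_nwl = 0.6 × 80 × 0.4419 × 12 = 254.5 kip (longitudinal, 2 welds).
R_nwt = 0.6 × 80 × 0.4419 × 3 = 63.63 kip (transverse, base value).
(i) R_nwl + R_nwt = 318.1 kip; (ii) 0.85 R_nwl + 1.5 R_nwt = 311.8 kip.
R_n = max = 318.1 kip [governs: (i)]; φR_n = 238.6 kip.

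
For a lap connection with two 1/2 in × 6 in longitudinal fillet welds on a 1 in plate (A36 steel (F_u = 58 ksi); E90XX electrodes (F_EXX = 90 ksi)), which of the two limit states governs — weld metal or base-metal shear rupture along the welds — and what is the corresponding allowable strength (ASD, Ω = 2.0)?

R_n/Ω ≈ 115 kip (weld metal governs)

t_e = 0.707 × 0.5 = 0.3535 in; L = 12 in.
Weld metal: R_n/Ω = (1/2.0) × 0.6 × 90 × 0.3535 × 12 = 114.5 kip.
Base metal (shear rupture): R_n/Ω = (1/2.0) × 0.6 × 58 × 1 × 12 = 208.8 kip.
Governing: weld metal.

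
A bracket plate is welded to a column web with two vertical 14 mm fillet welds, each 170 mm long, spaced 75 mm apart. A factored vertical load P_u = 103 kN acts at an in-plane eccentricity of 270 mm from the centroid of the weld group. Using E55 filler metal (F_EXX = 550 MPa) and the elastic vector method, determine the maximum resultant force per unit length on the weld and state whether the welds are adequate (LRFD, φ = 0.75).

Total weld length L_w = 340 mm. Treat welds as unit-width lines.
Polar moment about centroid: J = 2[d³/12 + d(b/2)²] = 2[170³/12 + 170×37.5²] = 1297000 mm³.
Direct shear f_v = P/L_w = 103×10³ / 340 = 302.9 N/mm (vertical).
Torsion M = P·e = 103×10³ × 270 = 27810000 N·mm.
Critical point at (x, y) = (37.5, 85) from centroid. f_tx = M·y/J = 1823 N/mm; f_ty = M·x/J = 804.1 N/mm.
Resultant f_max = √[f_tx² + (f_v + f_ty)²] = √[1823² + (302.9 + 804.1)²] = 2132 N/mm.
Capacity per unit length: φr_n = 0.75 × 0.6 × 550 × (0.707 × 14) = 2450 N/mm.
2132 ≤ 2450 → adequate.

f_max ≈ 2130 N/mm; adequate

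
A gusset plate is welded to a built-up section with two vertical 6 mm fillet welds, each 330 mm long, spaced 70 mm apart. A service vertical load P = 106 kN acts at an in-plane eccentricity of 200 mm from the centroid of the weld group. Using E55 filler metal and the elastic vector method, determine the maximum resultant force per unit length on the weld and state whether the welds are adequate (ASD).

E55XX → F_EXX = 550 MPa.
Total weld length L_w = 660 mm. Treat welds as unit-width lines.
Polar moment about centroid: J = 2[d³/12 + d(b/2)²] = 2[330³/12 + 330×35²] = 6798000 mm³.
Direct shear f_v = P/L_w = 106×10³ / 660 = 160.6 N/mm (vertical).
Torsion M = P·e = 106×10³ × 200 = 21200000 N·mm.
Critical point at (x, y) = (35, 165) from centroid. f_tx = M·y/J = 514.6 N/mm; f_ty = M·x/J = 109.1 N/mm.
Resultant f_max = √[f_tx² + (f_v + f_ty)²] = √[514.6² + (160.6 + 109.1)²] = 581 N/mm.
Capacity per unit length: r_n/Ω = (1/2.0) × 0.6 × 550 × (0.707 × 6) = 699.9 N/mm.
581 ≤ 699.9 → adequate.

f_max ≈ 581 N/mm; adequate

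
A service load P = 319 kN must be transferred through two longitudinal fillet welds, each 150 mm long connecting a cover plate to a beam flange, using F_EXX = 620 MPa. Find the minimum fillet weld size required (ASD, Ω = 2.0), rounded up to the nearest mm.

w = 9 mm

Total weld length L = 300 mm.
Required throat t_e = P × Ω / (0.6 F_EXX × L) = 319 × 2.0 / (0.6 × 620 × 300 × 10⁻³) = 5.717 mm.
Required leg w = t_e / 0.707 = 8.086 mm → use 9 mm.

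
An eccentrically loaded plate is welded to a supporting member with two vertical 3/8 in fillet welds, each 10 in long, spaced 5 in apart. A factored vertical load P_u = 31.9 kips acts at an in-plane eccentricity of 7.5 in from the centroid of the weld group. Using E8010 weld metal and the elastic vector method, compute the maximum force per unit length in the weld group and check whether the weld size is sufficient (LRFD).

E80XX → F_EXX = 80 ksi.
Total weld length L_w = 20 in. Treat welds as unit-width lines.
Polar moment about centroid: J = 2[d³/12 + d(b/2)²] = 2[10³/12 + 10×2.5²] = 291.7 in³.
Direct shear f_v = P/L_w = 31.9 / 20 = 1.595 kip/in (vertical).
Torsion M = P·e = 31.9 × 7.5 = 239.25 kip·in.
Critical point at (x, y) = (2.5, 5) from centroid. f_tx = M·y/J = 4.101 kip/in; f_ty = M·x/J = 2.051 kip/in.
Resultant f_max = √[f_tx² + (f_v + f_ty)²] = √[4.101² + (1.595 + 2.051)²] = 5.488 kip/in.
Capacity per unit length: φr_n = 0.75 × 0.6 × 80 × (0.707 × 0.375) = 9.544 kip/in.
5.488 ≤ 9.544 → adequate.

f_max ≈ 5.49 kip/in; adequate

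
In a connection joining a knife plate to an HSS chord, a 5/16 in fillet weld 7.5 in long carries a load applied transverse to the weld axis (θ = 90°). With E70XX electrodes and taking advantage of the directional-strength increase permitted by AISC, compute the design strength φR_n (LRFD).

φR_n ≈ 78.3 kips

E70XX → F_EXX = 70 ksi.
t_e = 0.707 × 0.3125 = 0.2209 in; A_we = 0.2209 × 7.5 = 1.657 in².
Directional factor: 1.0 + 0.5 sin^1.5(90°) = 1.5.
F_nw = 0.6 × 70 × 1.5 = 63 ksi.
φR_n = 0.75 × 63 × 1.657 = 78.29 kips.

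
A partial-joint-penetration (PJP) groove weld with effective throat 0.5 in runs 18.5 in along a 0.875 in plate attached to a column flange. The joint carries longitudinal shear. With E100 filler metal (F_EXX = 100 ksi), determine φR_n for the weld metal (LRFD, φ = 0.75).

φR_n ≈ 416 kips

Effective throat (given) t_e = 0.5 in.
A_we = 0.5 × 18.5 = 9.25 in².
F_nw = 0.6 F_EXX = 60 ksi.
φR_n = 0.75 × 60 × 9.25 = 416.2 kips.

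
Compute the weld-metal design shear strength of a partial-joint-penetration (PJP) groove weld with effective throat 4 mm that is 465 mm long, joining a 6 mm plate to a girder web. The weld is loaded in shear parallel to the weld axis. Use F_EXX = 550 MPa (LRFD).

φR_n ≈ 460 kN

Effective throat (given) t_e = 4 mm.
A_we = 4 × 465 = 1860 mm².
F_nw = 0.6 F_EXX = 330 MPa.
φR_n = 0.75 × 330 × 1860 × 10⁻³ = 460.4 kN.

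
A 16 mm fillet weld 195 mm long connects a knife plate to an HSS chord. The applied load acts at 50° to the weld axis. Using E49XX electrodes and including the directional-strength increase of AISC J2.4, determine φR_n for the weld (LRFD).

φR_n ≈ 649 kN

E49XX → F_EXX = 490 MPa.
t_e = 0.707 × 16 = 11.31 mm; A_we = 11.31 × 195 = 2206 mm².
Directional factor: 1.0 + 0.5 sin^1.5(50°) = 1.335.
F_nw = 0.6 × 490 × 1.335 = 392.6 MPa.
φR_n = 0.75 × 392.6 × 2206 × 10⁻³ = 649.4 kN.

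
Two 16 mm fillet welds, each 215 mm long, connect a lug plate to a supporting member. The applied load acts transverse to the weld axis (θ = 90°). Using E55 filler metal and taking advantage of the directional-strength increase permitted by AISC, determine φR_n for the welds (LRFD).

E55XX → F_EXX = 550 MPa.
t_e = 0.707 × 16 = 11.31 mm; A_we = 11.31 × 430 = 4864 mm².
Directional factor: 1.0 + 0.5 sin^1.5(90°) = 1.5.
F_nw = 0.6 × 550 × 1.5 = 495 MPa.
φR_n = 0.75 × 495 × 4864 × 10⁻³ = 1806 kN.

φR_n ≈ 1810 kN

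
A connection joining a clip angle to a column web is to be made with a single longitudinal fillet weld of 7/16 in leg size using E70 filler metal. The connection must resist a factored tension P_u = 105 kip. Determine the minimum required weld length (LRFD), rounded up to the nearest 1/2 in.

L = 11 in

E70XX → F_EXX = 70 ksi.
Throat t_e = 0.707 × 0.4375 = 0.3093 in.
φr_n = 0.75 × 0.6 × 70 × 0.3093 = 9.743 kip/in.
L_req = P_u / φr_n = 105 / 9.743 = 10.78 in total.
Round up → use L = 11 in.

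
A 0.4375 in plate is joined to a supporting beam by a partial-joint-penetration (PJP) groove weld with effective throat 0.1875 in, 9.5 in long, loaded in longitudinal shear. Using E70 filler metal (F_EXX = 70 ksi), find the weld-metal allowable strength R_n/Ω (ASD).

R_n/Ω ≈ 37.4 kips

Effective throat (given) t_e = 0.1875 in.
A_we = 0.1875 × 9.5 = 1.781 in².
F_nw = 0.6 F_EXX = 42 ksi.
R_n/Ω = (42 × 1.781) / 2.0 = 37.41 kips.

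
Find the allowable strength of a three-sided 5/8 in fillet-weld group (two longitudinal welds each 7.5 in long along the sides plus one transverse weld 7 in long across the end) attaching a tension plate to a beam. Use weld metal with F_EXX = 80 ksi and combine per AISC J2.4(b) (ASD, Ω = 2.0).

t_e = 0.707 × 0.625 = 0.4419 in.
R_nwl = 0.6 × 80 × 0.4419 × 15 = 318.1 kip (longitudinal, 2 welds).
R_nwt = 0.6 × 80 × 0.4419 × 7 = 148.5 kip (transverse, base value).
(i) R_nwl + R_nwt = 466.6 kip; (ii) 0.85 R_nwl + 1.5 R_nwt = 493.1 kip.
R_n = max = 493.1 kip [governs: (ii)]; R_n/Ω = 246.6 kip.

R_n/Ω ≈ 247 kip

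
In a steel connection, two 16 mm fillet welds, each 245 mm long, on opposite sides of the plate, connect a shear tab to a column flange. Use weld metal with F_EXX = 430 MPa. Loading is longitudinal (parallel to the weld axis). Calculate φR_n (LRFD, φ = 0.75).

φR_n ≈ 1070 kN

Effective throat t_e = 0.707 × 16 = 11.31 mm.
Total length L = 490 mm; A_we = 11.31 × 490 = 5543 mm².
F_nw = 0.6 F_EXX = 0.6 × 430 = 258 MPa.
φR_n = 0.75 × 258 × 5543 × 10⁻³ = 1073 kN.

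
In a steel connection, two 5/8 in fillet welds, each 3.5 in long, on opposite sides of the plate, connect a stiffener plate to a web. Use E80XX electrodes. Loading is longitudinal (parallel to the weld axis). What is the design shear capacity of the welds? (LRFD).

φR_n ≈ 111 kips

E80XX → F_EXX = 80 ksi.
Effective throat t_e = 0.707 × 0.625 = 0.4419 in.
Total length L = 7 in; A_we = 0.4419 × 7 = 3.093 in².
F_nw = 0.6 F_EXX = 0.6 × 80 = 48 ksi.
φR_n = 0.75 × 48 × 3.093 = 111.4 kips.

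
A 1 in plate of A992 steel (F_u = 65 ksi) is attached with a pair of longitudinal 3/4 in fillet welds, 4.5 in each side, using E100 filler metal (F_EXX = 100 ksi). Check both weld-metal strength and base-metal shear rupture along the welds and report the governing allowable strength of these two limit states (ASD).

R_n/Ω ≈ 143 kip (weld metal governs)

t_e = 0.707 × 0.75 = 0.5302 in; L = 9 in.
Weld metal: R_n/Ω = (1/2.0) × 0.6 × 100 × 0.5302 × 9 = 143.2 kip.
Base metal (shear rupture): R_n/Ω = (1/2.0) × 0.6 × 65 × 1 × 9 = 175.5 kip.
Governing: weld metal.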